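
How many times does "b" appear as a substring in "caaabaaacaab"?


Searching for "b" in "caaabaaacaab"
Scanning each position:
  Position 0: "c" => no
  Position 1: "a" => no
  Position 2: "a" => no
  Position 3: "a" => no
  Position 4: "b" => MATCH
  Position 5: "a" => no
  Position 6: "a" => no
  Position 7: "a" => no
  Position 8: "c" => no
  Position 9: "a" => no
  Position 10: "a" => no
  Position 11: "b" => MATCH
Total occurrences: 2

2


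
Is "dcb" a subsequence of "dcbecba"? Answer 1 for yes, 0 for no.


Check if "dcb" is a subsequence of "dcbecba"
Greedy scan:
  Position 0 ('d'): matches sub[0] = 'd'
  Position 1 ('c'): matches sub[1] = 'c'
  Position 2 ('b'): matches sub[2] = 'b'
  Position 3 ('e'): no match needed
  Position 4 ('c'): no match needed
  Position 5 ('b'): no match needed
  Position 6 ('a'): no match needed
All 3 characters matched => is a subsequence

1


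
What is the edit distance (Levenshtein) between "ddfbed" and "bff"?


Computing edit distance: "ddfbed" -> "bff"
DP table:
           b    f    f
      0    1    2    3
  d   1    1    2    3
  d   2    2    2    3
  f   3    3    2    2
  b   4    3    3    3
  e   5    4    4    4
  d   6    5    5    5
Edit distance = dp[6][3] = 5

5


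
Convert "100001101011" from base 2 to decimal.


Input: "100001101011" in base 2
Positional expansion:
  Digit '1' (value 1) x 2^11 = 2048
  Digit '0' (value 0) x 2^10 = 0
  Digit '0' (value 0) x 2^9 = 0
  Digit '0' (value 0) x 2^8 = 0
  Digit '0' (value 0) x 2^7 = 0
  Digit '1' (value 1) x 2^6 = 64
  Digit '1' (value 1) x 2^5 = 32
  Digit '0' (value 0) x 2^4 = 0
  Digit '1' (value 1) x 2^3 = 8
  Digit '0' (value 0) x 2^2 = 0
  Digit '1' (value 1) x 2^1 = 2
  Digit '1' (value 1) x 2^0 = 1
Sum = 2155

2155


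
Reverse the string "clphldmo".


Input: clphldmo
Reading characters right to left:
  Position 7: 'o'
  Position 6: 'm'
  Position 5: 'd'
  Position 4: 'l'
  Position 3: 'h'
  Position 2: 'p'
  Position 1: 'l'
  Position 0: 'c'
Reversed: omdlhplc

omdlhplc


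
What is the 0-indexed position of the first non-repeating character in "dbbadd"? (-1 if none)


Input: dbbadd
Character frequencies:
  'a': 1
  'b': 2
  'd': 3
Scanning left to right for freq == 1:
  Position 0 ('d'): freq=3, skip
  Position 1 ('b'): freq=2, skip
  Position 2 ('b'): freq=2, skip
  Position 3 ('a'): unique! => answer = 3

3


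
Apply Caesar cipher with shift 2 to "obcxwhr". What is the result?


Caesar cipher: shift "obcxwhr" by 2
  'o' (pos 14) + 2 = pos 16 = 'q'
  'b' (pos 1) + 2 = pos 3 = 'd'
  'c' (pos 2) + 2 = pos 4 = 'e'
  'x' (pos 23) + 2 = pos 25 = 'z'
  'w' (pos 22) + 2 = pos 24 = 'y'
  'h' (pos 7) + 2 = pos 9 = 'j'
  'r' (pos 17) + 2 = pos 19 = 't'
Result: qdezyjt

qdezyjt


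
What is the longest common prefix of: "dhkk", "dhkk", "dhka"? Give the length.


Words: dhkk, dhkk, dhka
  Position 0: all 'd' => match
  Position 1: all 'h' => match
  Position 2: all 'k' => match
  Position 3: ('k', 'k', 'a') => mismatch, stop
LCP = "dhk" (length 3)

3


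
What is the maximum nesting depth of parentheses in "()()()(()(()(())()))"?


Input: "()()()(()(()(())()))"
Tracking depth:
  Position 0 '(': depth becomes 1
  Position 1 ')': depth becomes 0
  Position 2 '(': depth becomes 1
  Position 3 ')': depth becomes 0
  Position 4 '(': depth becomes 1
  Position 5 ')': depth becomes 0
  Position 6 '(': depth becomes 1
  Position 7 '(': depth becomes 2
  Position 8 ')': depth becomes 1
  Position 9 '(': depth becomes 2
  Position 10 '(': depth becomes 3
  Position 11 ')': depth becomes 2
  Position 12 '(': depth becomes 3
  Position 13 '(': depth becomes 4
  Position 14 ')': depth becomes 3
  Position 15 ')': depth becomes 2
  Position 16 '(': depth becomes 3
  Position 17 ')': depth becomes 2
  Position 18 ')': depth becomes 1
  Position 19 ')': depth becomes 0
Maximum depth reached: 4

4


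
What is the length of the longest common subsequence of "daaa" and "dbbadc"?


LCS of "daaa" and "dbbadc"
DP table:
           d    b    b    a    d    c
      0    0    0    0    0    0    0
  d   0    1    1    1    1    1    1
  a   0    1    1    1    2    2    2
  a   0    1    1    1    2    2    2
  a   0    1    1    1    2    2    2
LCS length = dp[4][6] = 2

2


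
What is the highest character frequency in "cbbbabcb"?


Input: cbbbabcb
Character counts:
  'a': 1
  'b': 5
  'c': 2
Maximum frequency: 5

5


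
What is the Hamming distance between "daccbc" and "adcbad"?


Comparing "daccbc" and "adcbad" position by position:
  Position 0: 'd' vs 'a' => differ
  Position 1: 'a' vs 'd' => differ
  Position 2: 'c' vs 'c' => same
  Position 3: 'c' vs 'b' => differ
  Position 4: 'b' vs 'a' => differ
  Position 5: 'c' vs 'd' => differ
Total differences (Hamming distance): 5

5


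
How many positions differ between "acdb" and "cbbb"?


Comparing "acdb" and "cbbb" position by position:
  Position 0: 'a' vs 'c' => DIFFER
  Position 1: 'c' vs 'b' => DIFFER
  Position 2: 'd' vs 'b' => DIFFER
  Position 3: 'b' vs 'b' => same
Positions that differ: 3

3


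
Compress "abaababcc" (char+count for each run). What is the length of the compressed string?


Input: abaababcc
Runs:
  'a' x 1 => "a1"
  'b' x 1 => "b1"
  'a' x 2 => "a2"
  'b' x 1 => "b1"
  'a' x 1 => "a1"
  'b' x 1 => "b1"
  'c' x 2 => "c2"
Compressed: "a1b1a2b1a1b1c2"
Compressed length: 14

14


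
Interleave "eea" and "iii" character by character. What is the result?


Interleaving "eea" and "iii":
  Position 0: 'e' from first, 'i' from second => "ei"
  Position 1: 'e' from first, 'i' from second => "ei"
  Position 2: 'a' from first, 'i' from second => "ai"
Result: eieiai

eieiai


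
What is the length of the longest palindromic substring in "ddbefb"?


Input: "ddbefb"
Checking substrings for palindromes:
  [0:2] "dd" (len 2) => palindrome
Longest palindromic substring: "dd" with length 2

2


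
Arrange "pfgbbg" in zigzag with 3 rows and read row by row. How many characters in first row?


Zigzag "pfgbbg" into 3 rows:
Placing characters:
  'p' => row 0
  'f' => row 1
  'g' => row 2
  'b' => row 1
  'b' => row 0
  'g' => row 1
Rows:
  Row 0: "pb"
  Row 1: "fbg"
  Row 2: "g"
First row length: 2

2


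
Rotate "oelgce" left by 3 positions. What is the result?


Input: "oelgce", rotate left by 3
First 3 characters: "oel"
Remaining characters: "gce"
Concatenate remaining + first: "gce" + "oel" = "gceoel"

gceoel


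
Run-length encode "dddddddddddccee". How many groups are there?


Input: dddddddddddccee
Scanning for consecutive runs:
  Group 1: 'd' x 11 (positions 0-10)
  Group 2: 'c' x 2 (positions 11-12)
  Group 3: 'e' x 2 (positions 13-14)
Total groups: 3

3


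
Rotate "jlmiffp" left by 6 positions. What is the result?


Input: "jlmiffp", rotate left by 6
First 6 characters: "jlmiff"
Remaining characters: "p"
Concatenate remaining + first: "p" + "jlmiff" = "pjlmiff"

pjlmiff


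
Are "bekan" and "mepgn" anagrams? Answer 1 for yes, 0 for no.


Strings: "bekan", "mepgn"
Sorted first:  abekn
Sorted second: egmnp
Differ at position 0: 'a' vs 'e' => not anagrams

0


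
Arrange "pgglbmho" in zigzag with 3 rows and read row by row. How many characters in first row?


Zigzag "pgglbmho" into 3 rows:
Placing characters:
  'p' => row 0
  'g' => row 1
  'g' => row 2
  'l' => row 1
  'b' => row 0
  'm' => row 1
  'h' => row 2
  'o' => row 1
Rows:
  Row 0: "pb"
  Row 1: "glmo"
  Row 2: "gh"
First row length: 2

2


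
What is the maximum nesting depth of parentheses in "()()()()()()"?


Input: "()()()()()()"
Tracking depth:
  Position 0 '(': depth becomes 1
  Position 1 ')': depth becomes 0
  Position 2 '(': depth becomes 1
  Position 3 ')': depth becomes 0
  Position 4 '(': depth becomes 1
  Position 5 ')': depth becomes 0
  Position 6 '(': depth becomes 1
  Position 7 ')': depth becomes 0
  Position 8 '(': depth becomes 1
  Position 9 ')': depth becomes 0
  Position 10 '(': depth becomes 1
  Position 11 ')': depth becomes 0
Maximum depth reached: 1

1


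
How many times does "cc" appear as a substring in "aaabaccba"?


Searching for "cc" in "aaabaccba"
Scanning each position:
  Position 0: "aa" => no
  Position 1: "aa" => no
  Position 2: "ab" => no
  Position 3: "ba" => no
  Position 4: "ac" => no
  Position 5: "cc" => MATCH
  Position 6: "cb" => no
  Position 7: "ba" => no
Total occurrences: 1

1


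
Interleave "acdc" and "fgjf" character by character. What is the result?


Interleaving "acdc" and "fgjf":
  Position 0: 'a' from first, 'f' from second => "af"
  Position 1: 'c' from first, 'g' from second => "cg"
  Position 2: 'd' from first, 'j' from second => "dj"
  Position 3: 'c' from first, 'f' from second => "cf"
Result: afcgdjcf

afcgdjcf


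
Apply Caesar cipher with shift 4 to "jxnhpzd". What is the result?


Caesar cipher: shift "jxnhpzd" by 4
  'j' (pos 9) + 4 = pos 13 = 'n'
  'x' (pos 23) + 4 = pos 1 = 'b'
  'n' (pos 13) + 4 = pos 17 = 'r'
  'h' (pos 7) + 4 = pos 11 = 'l'
  'p' (pos 15) + 4 = pos 19 = 't'
  'z' (pos 25) + 4 = pos 3 = 'd'
  'd' (pos 3) + 4 = pos 7 = 'h'
Result: nbrltdh

nbrltdh


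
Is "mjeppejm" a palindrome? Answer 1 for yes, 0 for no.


Input: mjeppejm
Reversed: mjeppejm
  Compare pos 0 ('m') with pos 7 ('m'): match
  Compare pos 1 ('j') with pos 6 ('j'): match
  Compare pos 2 ('e') with pos 5 ('e'): match
  Compare pos 3 ('p') with pos 4 ('p'): match
Result: palindrome

1


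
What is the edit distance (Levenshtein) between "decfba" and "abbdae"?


Computing edit distance: "decfba" -> "abbdae"
DP table:
           a    b    b    d    a    e
      0    1    2    3    4    5    6
  d   1    1    2    3    3    4    5
  e   2    2    2    3    4    4    4
  c   3    3    3    3    4    5    5
  f   4    4    4    4    4    5    6
  b   5    5    4    4    5    5    6
  a   6    5    5    5    5    5    6
Edit distance = dp[6][6] = 6

6


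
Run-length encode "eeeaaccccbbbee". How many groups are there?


Input: eeeaaccccbbbee
Scanning for consecutive runs:
  Group 1: 'e' x 3 (positions 0-2)
  Group 2: 'a' x 2 (positions 3-4)
  Group 3: 'c' x 4 (positions 5-8)
  Group 4: 'b' x 3 (positions 9-11)
  Group 5: 'e' x 2 (positions 12-13)
Total groups: 5

5


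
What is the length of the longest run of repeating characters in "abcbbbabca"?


Input: "abcbbbabca"
Scanning for longest run:
  Position 1 ('b'): new char, reset run to 1
  Position 2 ('c'): new char, reset run to 1
  Position 3 ('b'): new char, reset run to 1
  Position 4 ('b'): continues run of 'b', length=2
  Position 5 ('b'): continues run of 'b', length=3
  Position 6 ('a'): new char, reset run to 1
  Position 7 ('b'): new char, reset run to 1
  Position 8 ('c'): new char, reset run to 1
  Position 9 ('a'): new char, reset run to 1
Longest run: 'b' with length 3

3


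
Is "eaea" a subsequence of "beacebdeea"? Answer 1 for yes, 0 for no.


Check if "eaea" is a subsequence of "beacebdeea"
Greedy scan:
  Position 0 ('b'): no match needed
  Position 1 ('e'): matches sub[0] = 'e'
  Position 2 ('a'): matches sub[1] = 'a'
  Position 3 ('c'): no match needed
  Position 4 ('e'): matches sub[2] = 'e'
  Position 5 ('b'): no match needed
  Position 6 ('d'): no match needed
  Position 7 ('e'): no match needed
  Position 8 ('e'): no match needed
  Position 9 ('a'): matches sub[3] = 'a'
All 4 characters matched => is a subsequence

1


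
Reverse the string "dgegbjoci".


Input: dgegbjoci
Reading characters right to left:
  Position 8: 'i'
  Position 7: 'c'
  Position 6: 'o'
  Position 5: 'j'
  Position 4: 'b'
  Position 3: 'g'
  Position 2: 'e'
  Position 1: 'g'
  Position 0: 'd'
Reversed: icojbgegd

icojbgegd


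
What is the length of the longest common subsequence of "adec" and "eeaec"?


LCS of "adec" and "eeaec"
DP table:
           e    e    a    e    c
      0    0    0    0    0    0
  a   0    0    0    1    1    1
  d   0    0    0    1    1    1
  e   0    1    1    1    2    2
  c   0    1    1    1    2    3
LCS length = dp[4][5] = 3

3


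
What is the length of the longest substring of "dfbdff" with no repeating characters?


Input: "dfbdff"
Sliding window (track last position of each char):
  Position 0 ('d'): window [0,0] length 1 -- new best
  Position 1 ('f'): window [0,1] length 2 -- new best
  Position 2 ('b'): window [0,2] length 3 -- new best
  Position 3 ('d'): repeat (last at 0), move window start to 1
  Position 3 ('d'): window [1,3] length 3
  Position 4 ('f'): repeat (last at 1), move window start to 2
  Position 4 ('f'): window [2,4] length 3
  Position 5 ('f'): repeat (last at 4), move window start to 5
  Position 5 ('f'): window [5,5] length 1
Longest substring with no repeats: "dfb" with length 3

3


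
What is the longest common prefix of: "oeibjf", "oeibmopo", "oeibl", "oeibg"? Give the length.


Words: oeibjf, oeibmopo, oeibl, oeibg
  Position 0: all 'o' => match
  Position 1: all 'e' => match
  Position 2: all 'i' => match
  Position 3: all 'b' => match
  Position 4: ('j', 'm', 'l', 'g') => mismatch, stop
LCP = "oeib" (length 4)

4


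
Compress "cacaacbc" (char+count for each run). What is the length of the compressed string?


Input: cacaacbc
Runs:
  'c' x 1 => "c1"
  'a' x 1 => "a1"
  'c' x 1 => "c1"
  'a' x 2 => "a2"
  'c' x 1 => "c1"
  'b' x 1 => "b1"
  'c' x 1 => "c1"
Compressed: "c1a1c1a2c1b1c1"
Compressed length: 14

14


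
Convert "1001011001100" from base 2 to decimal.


Input: "1001011001100" in base 2
Positional expansion:
  Digit '1' (value 1) x 2^12 = 4096
  Digit '0' (value 0) x 2^11 = 0
  Digit '0' (value 0) x 2^10 = 0
  Digit '1' (value 1) x 2^9 = 512
  Digit '0' (value 0) x 2^8 = 0
  Digit '1' (value 1) x 2^7 = 128
  Digit '1' (value 1) x 2^6 = 64
  Digit '0' (value 0) x 2^5 = 0
  Digit '0' (value 0) x 2^4 = 0
  Digit '1' (value 1) x 2^3 = 8
  Digit '1' (value 1) x 2^2 = 4
  Digit '0' (value 0) x 2^1 = 0
  Digit '0' (value 0) x 2^0 = 0
Sum = 4812

4812


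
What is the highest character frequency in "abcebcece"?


Input: abcebcece
Character counts:
  'a': 1
  'b': 2
  'c': 3
  'e': 3
Maximum frequency: 3

3


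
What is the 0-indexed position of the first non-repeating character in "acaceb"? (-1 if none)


Input: acaceb
Character frequencies:
  'a': 2
  'b': 1
  'c': 2
  'e': 1
Scanning left to right for freq == 1:
  Position 0 ('a'): freq=2, skip
  Position 1 ('c'): freq=2, skip
  Position 2 ('a'): freq=2, skip
  Position 3 ('c'): freq=2, skip
  Position 4 ('e'): unique! => answer = 4

4


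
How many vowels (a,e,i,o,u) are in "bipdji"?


Input: bipdji
Checking each character:
  'b' at position 0: consonant
  'i' at position 1: vowel (running total: 1)
  'p' at position 2: consonant
  'd' at position 3: consonant
  'j' at position 4: consonant
  'i' at position 5: vowel (running total: 2)
Total vowels: 2

2


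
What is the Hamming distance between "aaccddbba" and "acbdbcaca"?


Comparing "aaccddbba" and "acbdbcaca" position by position:
  Position 0: 'a' vs 'a' => same
  Position 1: 'a' vs 'c' => differ
  Position 2: 'c' vs 'b' => differ
  Position 3: 'c' vs 'd' => differ
  Position 4: 'd' vs 'b' => differ
  Position 5: 'd' vs 'c' => differ
  Position 6: 'b' vs 'a' => differ
  Position 7: 'b' vs 'c' => differ
  Position 8: 'a' vs 'a' => same
Total differences (Hamming distance): 7

7


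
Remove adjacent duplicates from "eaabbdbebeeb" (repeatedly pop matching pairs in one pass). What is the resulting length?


Input: eaabbdbebeeb
Stack-based adjacent duplicate removal:
  Read 'e': push. Stack: e
  Read 'a': push. Stack: ea
  Read 'a': matches stack top 'a' => pop. Stack: e
  Read 'b': push. Stack: eb
  Read 'b': matches stack top 'b' => pop. Stack: e
  Read 'd': push. Stack: ed
  Read 'b': push. Stack: edb
  Read 'e': push. Stack: edbe
  Read 'b': push. Stack: edbeb
  Read 'e': push. Stack: edbebe
  Read 'e': matches stack top 'e' => pop. Stack: edbeb
  Read 'b': matches stack top 'b' => pop. Stack: edbe
Final stack: "edbe" (length 4)

4


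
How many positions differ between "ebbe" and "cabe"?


Comparing "ebbe" and "cabe" position by position:
  Position 0: 'e' vs 'c' => DIFFER
  Position 1: 'b' vs 'a' => DIFFER
  Position 2: 'b' vs 'b' => same
  Position 3: 'e' vs 'e' => same
Positions that differ: 2

2


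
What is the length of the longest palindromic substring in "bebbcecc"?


Input: "bebbcecc"
Checking substrings for palindromes:
  [0:3] "beb" (len 3) => palindrome
  [4:7] "cec" (len 3) => palindrome
  [2:4] "bb" (len 2) => palindrome
  [6:8] "cc" (len 2) => palindrome
Longest palindromic substring: "beb" with length 3

3


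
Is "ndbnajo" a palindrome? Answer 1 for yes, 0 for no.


Input: ndbnajo
Reversed: ojanbdn
  Compare pos 0 ('n') with pos 6 ('o'): MISMATCH
  Compare pos 1 ('d') with pos 5 ('j'): MISMATCH
  Compare pos 2 ('b') with pos 4 ('a'): MISMATCH
Result: not a palindrome

0


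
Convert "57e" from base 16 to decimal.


Input: "57e" in base 16
Positional expansion:
  Digit '5' (value 5) x 16^2 = 1280
  Digit '7' (value 7) x 16^1 = 112
  Digit 'e' (value 14) x 16^0 = 14
Sum = 1406

1406


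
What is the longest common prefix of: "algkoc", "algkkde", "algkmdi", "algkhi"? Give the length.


Words: algkoc, algkkde, algkmdi, algkhi
  Position 0: all 'a' => match
  Position 1: all 'l' => match
  Position 2: all 'g' => match
  Position 3: all 'k' => match
  Position 4: ('o', 'k', 'm', 'h') => mismatch, stop
LCP = "algk" (length 4)

4


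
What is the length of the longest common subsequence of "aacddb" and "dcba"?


LCS of "aacddb" and "dcba"
DP table:
           d    c    b    a
      0    0    0    0    0
  a   0    0    0    0    1
  a   0    0    0    0    1
  c   0    0    1    1    1
  d   0    1    1    1    1
  d   0    1    1    1    1
  b   0    1    1    2    2
LCS length = dp[6][4] = 2

2


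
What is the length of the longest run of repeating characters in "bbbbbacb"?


Input: "bbbbbacb"
Scanning for longest run:
  Position 1 ('b'): continues run of 'b', length=2
  Position 2 ('b'): continues run of 'b', length=3
  Position 3 ('b'): continues run of 'b', length=4
  Position 4 ('b'): continues run of 'b', length=5
  Position 5 ('a'): new char, reset run to 1
  Position 6 ('c'): new char, reset run to 1
  Position 7 ('b'): new char, reset run to 1
Longest run: 'b' with length 5

5


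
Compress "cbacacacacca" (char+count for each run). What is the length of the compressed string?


Input: cbacacacacca
Runs:
  'c' x 1 => "c1"
  'b' x 1 => "b1"
  'a' x 1 => "a1"
  'c' x 1 => "c1"
  'a' x 1 => "a1"
  'c' x 1 => "c1"
  'a' x 1 => "a1"
  'c' x 1 => "c1"
  'a' x 1 => "a1"
  'c' x 2 => "c2"
  'a' x 1 => "a1"
Compressed: "c1b1a1c1a1c1a1c1a1c2a1"
Compressed length: 22

22


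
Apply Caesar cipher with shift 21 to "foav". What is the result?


Caesar cipher: shift "foav" by 21
  'f' (pos 5) + 21 = pos 0 = 'a'
  'o' (pos 14) + 21 = pos 9 = 'j'
  'a' (pos 0) + 21 = pos 21 = 'v'
  'v' (pos 21) + 21 = pos 16 = 'q'
Result: ajvq

ajvq


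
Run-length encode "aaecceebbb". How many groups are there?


Input: aaecceebbb
Scanning for consecutive runs:
  Group 1: 'a' x 2 (positions 0-1)
  Group 2: 'e' x 1 (positions 2-2)
  Group 3: 'c' x 2 (positions 3-4)
  Group 4: 'e' x 2 (positions 5-6)
  Group 5: 'b' x 3 (positions 7-9)
Total groups: 5

5


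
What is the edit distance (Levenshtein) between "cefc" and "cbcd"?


Computing edit distance: "cefc" -> "cbcd"
DP table:
           c    b    c    d
      0    1    2    3    4
  c   1    0    1    2    3
  e   2    1    1    2    3
  f   3    2    2    2    3
  c   4    3    3    2    3
Edit distance = dp[4][4] = 3

3


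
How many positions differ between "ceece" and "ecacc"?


Comparing "ceece" and "ecacc" position by position:
  Position 0: 'c' vs 'e' => DIFFER
  Position 1: 'e' vs 'c' => DIFFER
  Position 2: 'e' vs 'a' => DIFFER
  Position 3: 'c' vs 'c' => same
  Position 4: 'e' vs 'c' => DIFFER
Positions that differ: 4

4


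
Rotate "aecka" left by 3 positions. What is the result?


Input: "aecka", rotate left by 3
First 3 characters: "aec"
Remaining characters: "ka"
Concatenate remaining + first: "ka" + "aec" = "kaaec"

kaaec


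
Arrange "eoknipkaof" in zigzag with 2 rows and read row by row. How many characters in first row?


Zigzag "eoknipkaof" into 2 rows:
Placing characters:
  'e' => row 0
  'o' => row 1
  'k' => row 0
  'n' => row 1
  'i' => row 0
  'p' => row 1
  'k' => row 0
  'a' => row 1
  'o' => row 0
  'f' => row 1
Rows:
  Row 0: "ekiko"
  Row 1: "onpaf"
First row length: 5

5


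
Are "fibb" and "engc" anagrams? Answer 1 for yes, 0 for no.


Strings: "fibb", "engc"
Sorted first:  bbfi
Sorted second: cegn
Differ at position 0: 'b' vs 'c' => not anagrams

0


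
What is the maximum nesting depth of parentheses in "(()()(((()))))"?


Input: "(()()(((()))))"
Tracking depth:
  Position 0 '(': depth becomes 1
  Position 1 '(': depth becomes 2
  Position 2 ')': depth becomes 1
  Position 3 '(': depth becomes 2
  Position 4 ')': depth becomes 1
  Position 5 '(': depth becomes 2
  Position 6 '(': depth becomes 3
  Position 7 '(': depth becomes 4
  Position 8 '(': depth becomes 5
  Position 9 ')': depth becomes 4
  Position 10 ')': depth becomes 3
  Position 11 ')': depth becomes 2
  Position 12 ')': depth becomes 1
  Position 13 ')': depth becomes 0
Maximum depth reached: 5

5


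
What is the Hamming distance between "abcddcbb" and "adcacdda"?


Comparing "abcddcbb" and "adcacdda" position by position:
  Position 0: 'a' vs 'a' => same
  Position 1: 'b' vs 'd' => differ
  Position 2: 'c' vs 'c' => same
  Position 3: 'd' vs 'a' => differ
  Position 4: 'd' vs 'c' => differ
  Position 5: 'c' vs 'd' => differ
  Position 6: 'b' vs 'd' => differ
  Position 7: 'b' vs 'a' => differ
Total differences (Hamming distance): 6

6


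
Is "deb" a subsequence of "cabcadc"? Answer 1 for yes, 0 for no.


Check if "deb" is a subsequence of "cabcadc"
Greedy scan:
  Position 0 ('c'): no match needed
  Position 1 ('a'): no match needed
  Position 2 ('b'): no match needed
  Position 3 ('c'): no match needed
  Position 4 ('a'): no match needed
  Position 5 ('d'): matches sub[0] = 'd'
  Position 6 ('c'): no match needed
Only matched 1/3 characters => not a subsequence

0


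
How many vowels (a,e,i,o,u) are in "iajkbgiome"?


Input: iajkbgiome
Checking each character:
  'i' at position 0: vowel (running total: 1)
  'a' at position 1: vowel (running total: 2)
  'j' at position 2: consonant
  'k' at position 3: consonant
  'b' at position 4: consonant
  'g' at position 5: consonant
  'i' at position 6: vowel (running total: 3)
  'o' at position 7: vowel (running total: 4)
  'm' at position 8: consonant
  'e' at position 9: vowel (running total: 5)
Total vowels: 5

5


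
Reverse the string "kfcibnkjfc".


Input: kfcibnkjfc
Reading characters right to left:
  Position 9: 'c'
  Position 8: 'f'
  Position 7: 'j'
  Position 6: 'k'
  Position 5: 'n'
  Position 4: 'b'
  Position 3: 'i'
  Position 2: 'c'
  Position 1: 'f'
  Position 0: 'k'
Reversed: cfjknbicfk

cfjknbicfk


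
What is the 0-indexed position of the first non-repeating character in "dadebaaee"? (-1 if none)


Input: dadebaaee
Character frequencies:
  'a': 3
  'b': 1
  'd': 2
  'e': 3
Scanning left to right for freq == 1:
  Position 0 ('d'): freq=2, skip
  Position 1 ('a'): freq=3, skip
  Position 2 ('d'): freq=2, skip
  Position 3 ('e'): freq=3, skip
  Position 4 ('b'): unique! => answer = 4

4


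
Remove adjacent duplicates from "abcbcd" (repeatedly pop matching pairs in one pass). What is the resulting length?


Input: abcbcd
Stack-based adjacent duplicate removal:
  Read 'a': push. Stack: a
  Read 'b': push. Stack: ab
  Read 'c': push. Stack: abc
  Read 'b': push. Stack: abcb
  Read 'c': push. Stack: abcbc
  Read 'd': push. Stack: abcbcd
Final stack: "abcbcd" (length 6)

6


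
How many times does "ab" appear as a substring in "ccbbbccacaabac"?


Searching for "ab" in "ccbbbccacaabac"
Scanning each position:
  Position 0: "cc" => no
  Position 1: "cb" => no
  Position 2: "bb" => no
  Position 3: "bb" => no
  Position 4: "bc" => no
  Position 5: "cc" => no
  Position 6: "ca" => no
  Position 7: "ac" => no
  Position 8: "ca" => no
  Position 9: "aa" => no
  Position 10: "ab" => MATCH
  Position 11: "ba" => no
  Position 12: "ac" => no
Total occurrences: 1

1


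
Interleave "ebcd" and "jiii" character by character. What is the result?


Interleaving "ebcd" and "jiii":
  Position 0: 'e' from first, 'j' from second => "ej"
  Position 1: 'b' from first, 'i' from second => "bi"
  Position 2: 'c' from first, 'i' from second => "ci"
  Position 3: 'd' from first, 'i' from second => "di"
Result: ejbicidi

ejbicidi


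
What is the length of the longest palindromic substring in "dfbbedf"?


Input: "dfbbedf"
Checking substrings for palindromes:
  [2:4] "bb" (len 2) => palindrome
Longest palindromic substring: "bb" with length 2

2


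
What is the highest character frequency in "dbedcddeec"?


Input: dbedcddeec
Character counts:
  'b': 1
  'c': 2
  'd': 4
  'e': 3
Maximum frequency: 4

4


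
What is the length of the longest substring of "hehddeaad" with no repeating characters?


Input: "hehddeaad"
Sliding window (track last position of each char):
  Position 0 ('h'): window [0,0] length 1 -- new best
  Position 1 ('e'): window [0,1] length 2 -- new best
  Position 2 ('h'): repeat (last at 0), move window start to 1
  Position 2 ('h'): window [1,2] length 2
  Position 3 ('d'): window [1,3] length 3 -- new best
  Position 4 ('d'): repeat (last at 3), move window start to 4
  Position 4 ('d'): window [4,4] length 1
  Position 5 ('e'): window [4,5] length 2
  Position 6 ('a'): window [4,6] length 3
  Position 7 ('a'): repeat (last at 6), move window start to 7
  Position 7 ('a'): window [7,7] length 1
  Position 8 ('d'): window [7,8] length 2
Longest substring with no repeats: "ehd" with length 3

3


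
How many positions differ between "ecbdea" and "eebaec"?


Comparing "ecbdea" and "eebaec" position by position:
  Position 0: 'e' vs 'e' => same
  Position 1: 'c' vs 'e' => DIFFER
  Position 2: 'b' vs 'b' => same
  Position 3: 'd' vs 'a' => DIFFER
  Position 4: 'e' vs 'e' => same
  Position 5: 'a' vs 'c' => DIFFER
Positions that differ: 3

3


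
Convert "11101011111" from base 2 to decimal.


Input: "11101011111" in base 2
Positional expansion:
  Digit '1' (value 1) x 2^10 = 1024
  Digit '1' (value 1) x 2^9 = 512
  Digit '1' (value 1) x 2^8 = 256
  Digit '0' (value 0) x 2^7 = 0
  Digit '1' (value 1) x 2^6 = 64
  Digit '0' (value 0) x 2^5 = 0
  Digit '1' (value 1) x 2^4 = 16
  Digit '1' (value 1) x 2^3 = 8
  Digit '1' (value 1) x 2^2 = 4
  Digit '1' (value 1) x 2^1 = 2
  Digit '1' (value 1) x 2^0 = 1
Sum = 1887

1887


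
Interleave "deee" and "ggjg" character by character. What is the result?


Interleaving "deee" and "ggjg":
  Position 0: 'd' from first, 'g' from second => "dg"
  Position 1: 'e' from first, 'g' from second => "eg"
  Position 2: 'e' from first, 'j' from second => "ej"
  Position 3: 'e' from first, 'g' from second => "eg"
Result: dgegejeg

dgegejeg


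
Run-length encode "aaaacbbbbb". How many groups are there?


Input: aaaacbbbbb
Scanning for consecutive runs:
  Group 1: 'a' x 4 (positions 0-3)
  Group 2: 'c' x 1 (positions 4-4)
  Group 3: 'b' x 5 (positions 5-9)
Total groups: 3

3


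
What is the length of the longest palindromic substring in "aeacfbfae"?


Input: "aeacfbfae"
Checking substrings for palindromes:
  [0:3] "aea" (len 3) => palindrome
  [4:7] "fbf" (len 3) => palindrome
Longest palindromic substring: "aea" with length 3

3


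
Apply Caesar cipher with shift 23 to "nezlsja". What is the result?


Caesar cipher: shift "nezlsja" by 23
  'n' (pos 13) + 23 = pos 10 = 'k'
  'e' (pos 4) + 23 = pos 1 = 'b'
  'z' (pos 25) + 23 = pos 22 = 'w'
  'l' (pos 11) + 23 = pos 8 = 'i'
  's' (pos 18) + 23 = pos 15 = 'p'
  'j' (pos 9) + 23 = pos 6 = 'g'
  'a' (pos 0) + 23 = pos 23 = 'x'
Result: kbwipgx

kbwipgx


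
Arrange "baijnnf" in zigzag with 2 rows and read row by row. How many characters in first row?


Zigzag "baijnnf" into 2 rows:
Placing characters:
  'b' => row 0
  'a' => row 1
  'i' => row 0
  'j' => row 1
  'n' => row 0
  'n' => row 1
  'f' => row 0
Rows:
  Row 0: "binf"
  Row 1: "ajn"
First row length: 4

4


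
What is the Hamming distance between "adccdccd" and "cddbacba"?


Comparing "adccdccd" and "cddbacba" position by position:
  Position 0: 'a' vs 'c' => differ
  Position 1: 'd' vs 'd' => same
  Position 2: 'c' vs 'd' => differ
  Position 3: 'c' vs 'b' => differ
  Position 4: 'd' vs 'a' => differ
  Position 5: 'c' vs 'c' => same
  Position 6: 'c' vs 'b' => differ
  Position 7: 'd' vs 'a' => differ
Total differences (Hamming distance): 6

6


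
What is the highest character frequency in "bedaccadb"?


Input: bedaccadb
Character counts:
  'a': 2
  'b': 2
  'c': 2
  'd': 2
  'e': 1
Maximum frequency: 2

2


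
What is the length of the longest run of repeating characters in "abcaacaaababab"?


Input: "abcaacaaababab"
Scanning for longest run:
  Position 1 ('b'): new char, reset run to 1
  Position 2 ('c'): new char, reset run to 1
  Position 3 ('a'): new char, reset run to 1
  Position 4 ('a'): continues run of 'a', length=2
  Position 5 ('c'): new char, reset run to 1
  Position 6 ('a'): new char, reset run to 1
  Position 7 ('a'): continues run of 'a', length=2
  Position 8 ('a'): continues run of 'a', length=3
  Position 9 ('b'): new char, reset run to 1
  Position 10 ('a'): new char, reset run to 1
  Position 11 ('b'): new char, reset run to 1
  Position 12 ('a'): new char, reset run to 1
  Position 13 ('b'): new char, reset run to 1
Longest run: 'a' with length 3

3


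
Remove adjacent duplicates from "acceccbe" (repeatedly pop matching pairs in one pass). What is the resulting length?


Input: acceccbe
Stack-based adjacent duplicate removal:
  Read 'a': push. Stack: a
  Read 'c': push. Stack: ac
  Read 'c': matches stack top 'c' => pop. Stack: a
  Read 'e': push. Stack: ae
  Read 'c': push. Stack: aec
  Read 'c': matches stack top 'c' => pop. Stack: ae
  Read 'b': push. Stack: aeb
  Read 'e': push. Stack: aebe
Final stack: "aebe" (length 4)

4


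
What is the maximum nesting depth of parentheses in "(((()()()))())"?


Input: "(((()()()))())"
Tracking depth:
  Position 0 '(': depth becomes 1
  Position 1 '(': depth becomes 2
  Position 2 '(': depth becomes 3
  Position 3 '(': depth becomes 4
  Position 4 ')': depth becomes 3
  Position 5 '(': depth becomes 4
  Position 6 ')': depth becomes 3
  Position 7 '(': depth becomes 4
  Position 8 ')': depth becomes 3
  Position 9 ')': depth becomes 2
  Position 10 ')': depth becomes 1
  Position 11 '(': depth becomes 2
  Position 12 ')': depth becomes 1
  Position 13 ')': depth becomes 0
Maximum depth reached: 4

4


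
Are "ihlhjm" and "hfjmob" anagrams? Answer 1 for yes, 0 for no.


Strings: "ihlhjm", "hfjmob"
Sorted first:  hhijlm
Sorted second: bfhjmo
Differ at position 0: 'h' vs 'b' => not anagrams

0


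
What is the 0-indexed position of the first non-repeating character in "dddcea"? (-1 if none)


Input: dddcea
Character frequencies:
  'a': 1
  'c': 1
  'd': 3
  'e': 1
Scanning left to right for freq == 1:
  Position 0 ('d'): freq=3, skip
  Position 1 ('d'): freq=3, skip
  Position 2 ('d'): freq=3, skip
  Position 3 ('c'): unique! => answer = 3

3


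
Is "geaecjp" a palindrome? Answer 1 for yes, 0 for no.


Input: geaecjp
Reversed: pjceaeg
  Compare pos 0 ('g') with pos 6 ('p'): MISMATCH
  Compare pos 1 ('e') with pos 5 ('j'): MISMATCH
  Compare pos 2 ('a') with pos 4 ('c'): MISMATCH
Result: not a palindrome

0


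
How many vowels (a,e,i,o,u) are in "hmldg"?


Input: hmldg
Checking each character:
  'h' at position 0: consonant
  'm' at position 1: consonant
  'l' at position 2: consonant
  'd' at position 3: consonant
  'g' at position 4: consonant
Total vowels: 0

0


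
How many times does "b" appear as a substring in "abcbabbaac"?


Searching for "b" in "abcbabbaac"
Scanning each position:
  Position 0: "a" => no
  Position 1: "b" => MATCH
  Position 2: "c" => no
  Position 3: "b" => MATCH
  Position 4: "a" => no
  Position 5: "b" => MATCH
  Position 6: "b" => MATCH
  Position 7: "a" => no
  Position 8: "a" => no
  Position 9: "c" => no
Total occurrences: 4

4


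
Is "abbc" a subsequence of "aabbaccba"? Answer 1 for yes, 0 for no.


Check if "abbc" is a subsequence of "aabbaccba"
Greedy scan:
  Position 0 ('a'): matches sub[0] = 'a'
  Position 1 ('a'): no match needed
  Position 2 ('b'): matches sub[1] = 'b'
  Position 3 ('b'): matches sub[2] = 'b'
  Position 4 ('a'): no match needed
  Position 5 ('c'): matches sub[3] = 'c'
  Position 6 ('c'): no match needed
  Position 7 ('b'): no match needed
  Position 8 ('a'): no match needed
All 4 characters matched => is a subsequence

1


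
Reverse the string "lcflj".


Input: lcflj
Reading characters right to left:
  Position 4: 'j'
  Position 3: 'l'
  Position 2: 'f'
  Position 1: 'c'
  Position 0: 'l'
Reversed: jlfcl

jlfcl


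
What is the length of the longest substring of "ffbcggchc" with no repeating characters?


Input: "ffbcggchc"
Sliding window (track last position of each char):
  Position 0 ('f'): window [0,0] length 1 -- new best
  Position 1 ('f'): repeat (last at 0), move window start to 1
  Position 1 ('f'): window [1,1] length 1
  Position 2 ('b'): window [1,2] length 2 -- new best
  Position 3 ('c'): window [1,3] length 3 -- new best
  Position 4 ('g'): window [1,4] length 4 -- new best
  Position 5 ('g'): repeat (last at 4), move window start to 5
  Position 5 ('g'): window [5,5] length 1
  Position 6 ('c'): window [5,6] length 2
  Position 7 ('h'): window [5,7] length 3
  Position 8 ('c'): repeat (last at 6), move window start to 7
  Position 8 ('c'): window [7,8] length 2
Longest substring with no repeats: "fbcg" with length 4

4


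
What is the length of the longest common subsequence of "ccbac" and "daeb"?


LCS of "ccbac" and "daeb"
DP table:
           d    a    e    b
      0    0    0    0    0
  c   0    0    0    0    0
  c   0    0    0    0    0
  b   0    0    0    0    1
  a   0    0    1    1    1
  c   0    0    1    1    1
LCS length = dp[5][4] = 1

1


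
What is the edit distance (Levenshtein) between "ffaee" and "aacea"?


Computing edit distance: "ffaee" -> "aacea"
DP table:
           a    a    c    e    a
      0    1    2    3    4    5
  f   1    1    2    3    4    5
  f   2    2    2    3    4    5
  a   3    2    2    3    4    4
  e   4    3    3    3    3    4
  e   5    4    4    4    3    4
Edit distance = dp[5][5] = 4

4


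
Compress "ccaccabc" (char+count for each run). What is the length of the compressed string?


Input: ccaccabc
Runs:
  'c' x 2 => "c2"
  'a' x 1 => "a1"
  'c' x 2 => "c2"
  'a' x 1 => "a1"
  'b' x 1 => "b1"
  'c' x 1 => "c1"
Compressed: "c2a1c2a1b1c1"
Compressed length: 12

12


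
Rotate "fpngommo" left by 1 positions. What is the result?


Input: "fpngommo", rotate left by 1
First 1 characters: "f"
Remaining characters: "pngommo"
Concatenate remaining + first: "pngommo" + "f" = "pngommof"

pngommof


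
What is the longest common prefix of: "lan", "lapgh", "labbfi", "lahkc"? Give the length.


Words: lan, lapgh, labbfi, lahkc
  Position 0: all 'l' => match
  Position 1: all 'a' => match
  Position 2: ('n', 'p', 'b', 'h') => mismatch, stop
LCP = "la" (length 2)

2


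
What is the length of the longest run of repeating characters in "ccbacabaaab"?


Input: "ccbacabaaab"
Scanning for longest run:
  Position 1 ('c'): continues run of 'c', length=2
  Position 2 ('b'): new char, reset run to 1
  Position 3 ('a'): new char, reset run to 1
  Position 4 ('c'): new char, reset run to 1
  Position 5 ('a'): new char, reset run to 1
  Position 6 ('b'): new char, reset run to 1
  Position 7 ('a'): new char, reset run to 1
  Position 8 ('a'): continues run of 'a', length=2
  Position 9 ('a'): continues run of 'a', length=3
  Position 10 ('b'): new char, reset run to 1
Longest run: 'a' with length 3

3


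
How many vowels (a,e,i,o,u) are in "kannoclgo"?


Input: kannoclgo
Checking each character:
  'k' at position 0: consonant
  'a' at position 1: vowel (running total: 1)
  'n' at position 2: consonant
  'n' at position 3: consonant
  'o' at position 4: vowel (running total: 2)
  'c' at position 5: consonant
  'l' at position 6: consonant
  'g' at position 7: consonant
  'o' at position 8: vowel (running total: 3)
Total vowels: 3

3


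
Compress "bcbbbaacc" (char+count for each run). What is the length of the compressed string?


Input: bcbbbaacc
Runs:
  'b' x 1 => "b1"
  'c' x 1 => "c1"
  'b' x 3 => "b3"
  'a' x 2 => "a2"
  'c' x 2 => "c2"
Compressed: "b1c1b3a2c2"
Compressed length: 10

10


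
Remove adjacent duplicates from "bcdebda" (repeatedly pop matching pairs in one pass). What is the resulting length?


Input: bcdebda
Stack-based adjacent duplicate removal:
  Read 'b': push. Stack: b
  Read 'c': push. Stack: bc
  Read 'd': push. Stack: bcd
  Read 'e': push. Stack: bcde
  Read 'b': push. Stack: bcdeb
  Read 'd': push. Stack: bcdebd
  Read 'a': push. Stack: bcdebda
Final stack: "bcdebda" (length 7)

7


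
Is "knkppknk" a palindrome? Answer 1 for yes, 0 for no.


Input: knkppknk
Reversed: knkppknk
  Compare pos 0 ('k') with pos 7 ('k'): match
  Compare pos 1 ('n') with pos 6 ('n'): match
  Compare pos 2 ('k') with pos 5 ('k'): match
  Compare pos 3 ('p') with pos 4 ('p'): match
Result: palindrome

1


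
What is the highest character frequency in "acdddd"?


Input: acdddd
Character counts:
  'a': 1
  'c': 1
  'd': 4
Maximum frequency: 4

4


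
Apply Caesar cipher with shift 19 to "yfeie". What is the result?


Caesar cipher: shift "yfeie" by 19
  'y' (pos 24) + 19 = pos 17 = 'r'
  'f' (pos 5) + 19 = pos 24 = 'y'
  'e' (pos 4) + 19 = pos 23 = 'x'
  'i' (pos 8) + 19 = pos 1 = 'b'
  'e' (pos 4) + 19 = pos 23 = 'x'
Result: ryxbx

ryxbx


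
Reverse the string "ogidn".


Input: ogidn
Reading characters right to left:
  Position 4: 'n'
  Position 3: 'd'
  Position 2: 'i'
  Position 1: 'g'
  Position 0: 'o'
Reversed: ndigo

ndigo


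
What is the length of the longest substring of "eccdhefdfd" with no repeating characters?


Input: "eccdhefdfd"
Sliding window (track last position of each char):
  Position 0 ('e'): window [0,0] length 1 -- new best
  Position 1 ('c'): window [0,1] length 2 -- new best
  Position 2 ('c'): repeat (last at 1), move window start to 2
  Position 2 ('c'): window [2,2] length 1
  Position 3 ('d'): window [2,3] length 2
  Position 4 ('h'): window [2,4] length 3 -- new best
  Position 5 ('e'): window [2,5] length 4 -- new best
  Position 6 ('f'): window [2,6] length 5 -- new best
  Position 7 ('d'): repeat (last at 3), move window start to 4
  Position 7 ('d'): window [4,7] length 4
  Position 8 ('f'): repeat (last at 6), move window start to 7
  Position 8 ('f'): window [7,8] length 2
  Position 9 ('d'): repeat (last at 7), move window start to 8
  Position 9 ('d'): window [8,9] length 2
Longest substring with no repeats: "cdhef" with length 5

5


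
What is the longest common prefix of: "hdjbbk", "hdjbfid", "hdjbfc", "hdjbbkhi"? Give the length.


Words: hdjbbk, hdjbfid, hdjbfc, hdjbbkhi
  Position 0: all 'h' => match
  Position 1: all 'd' => match
  Position 2: all 'j' => match
  Position 3: all 'b' => match
  Position 4: ('b', 'f', 'f', 'b') => mismatch, stop
LCP = "hdjb" (length 4)

4


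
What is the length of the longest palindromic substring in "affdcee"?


Input: "affdcee"
Checking substrings for palindromes:
  [1:3] "ff" (len 2) => palindrome
  [5:7] "ee" (len 2) => palindrome
Longest palindromic substring: "ff" with length 2

2


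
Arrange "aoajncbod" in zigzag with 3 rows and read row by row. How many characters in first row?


Zigzag "aoajncbod" into 3 rows:
Placing characters:
  'a' => row 0
  'o' => row 1
  'a' => row 2
  'j' => row 1
  'n' => row 0
  'c' => row 1
  'b' => row 2
  'o' => row 1
  'd' => row 0
Rows:
  Row 0: "and"
  Row 1: "ojco"
  Row 2: "ab"
First row length: 3

3
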